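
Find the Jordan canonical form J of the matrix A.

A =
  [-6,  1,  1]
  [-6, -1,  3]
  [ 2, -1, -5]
J_2(-4) ⊕ J_1(-4)

The characteristic polynomial is
  det(x·I − A) = x^3 + 12*x^2 + 48*x + 64 = (x + 4)^3

Eigenvalues and multiplicities (the geometric multiplicity of λ is n − rank(A − λI), which equals the number of Jordan blocks for λ):
  λ = -4: algebraic multiplicity = 3, geometric multiplicity = 2

Determining the block sizes for each eigenvalue:
  λ = -4: 2 blocks summing to 3 forces exactly one block of size 2 and the rest size 1 → block sizes [2, 1]

Assembling the blocks gives a Jordan form
J =
  [-4,  1,  0]
  [ 0, -4,  0]
  [ 0,  0, -4]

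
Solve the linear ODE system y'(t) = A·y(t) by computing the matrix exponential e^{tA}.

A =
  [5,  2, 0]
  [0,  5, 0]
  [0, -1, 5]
e^{tA} =
  [exp(5*t), 2*t*exp(5*t), 0]
  [0, exp(5*t), 0]
  [0, -t*exp(5*t), exp(5*t)]

Strategy: write A = P · J · P⁻¹ where J is a Jordan canonical form, so e^{tA} = P · e^{tJ} · P⁻¹, and e^{tJ} can be computed block-by-block.

A has Jordan form
J =
  [5, 1, 0]
  [0, 5, 0]
  [0, 0, 5]
(up to reordering of blocks).

Per-block formulas:
  For a 1×1 block at λ = 5: exp(t · [5]) = [e^(5t)].
  For a 2×2 Jordan block J_2(5): exp(t · J_2(5)) = e^(5t)·(I + t·N), where N is the 2×2 nilpotent shift.

After assembling e^{tJ} and conjugating by P, we get:

e^{tA} =
  [exp(5*t), 2*t*exp(5*t), 0]
  [0, exp(5*t), 0]
  [0, -t*exp(5*t), exp(5*t)]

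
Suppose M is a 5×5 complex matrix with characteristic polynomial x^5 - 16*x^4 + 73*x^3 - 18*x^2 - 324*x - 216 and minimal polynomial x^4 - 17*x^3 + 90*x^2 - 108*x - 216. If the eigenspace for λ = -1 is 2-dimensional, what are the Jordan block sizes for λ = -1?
Block sizes for λ = -1: [1, 1]

Step 1 — from the characteristic polynomial, algebraic multiplicity of λ = -1 is 2. From dim ker(M − (-1)·I) = 2, there are exactly 2 Jordan blocks for λ = -1.
Step 2 — from the minimal polynomial, the factor (x + 1) tells us the largest block for λ = -1 has size 1.
Step 3 — with total size 2, 2 blocks, and largest block 1, the block sizes (in nonincreasing order) are [1, 1].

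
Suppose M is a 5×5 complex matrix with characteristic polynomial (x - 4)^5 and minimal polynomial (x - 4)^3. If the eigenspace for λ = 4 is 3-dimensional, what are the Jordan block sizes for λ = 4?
Block sizes for λ = 4: [3, 1, 1]

Step 1 — from the characteristic polynomial, algebraic multiplicity of λ = 4 is 5. From dim ker(M − (4)·I) = 3, there are exactly 3 Jordan blocks for λ = 4.
Step 2 — from the minimal polynomial, the factor (x − 4)^3 tells us the largest block for λ = 4 has size 3.
Step 3 — with total size 5, 3 blocks, and largest block 3, the block sizes (in nonincreasing order) are [3, 1, 1].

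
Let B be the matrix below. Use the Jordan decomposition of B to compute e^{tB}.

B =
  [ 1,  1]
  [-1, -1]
e^{tB} =
  [t + 1, t]
  [-t, 1 - t]

Strategy: write B = P · J · P⁻¹ where J is a Jordan canonical form, so e^{tB} = P · e^{tJ} · P⁻¹, and e^{tJ} can be computed block-by-block.

B has Jordan form
J =
  [0, 1]
  [0, 0]
(up to reordering of blocks).

Per-block formulas:
  For a 2×2 Jordan block J_2(0): exp(t · J_2(0)) = e^(0t)·(I + t·N), where N is the 2×2 nilpotent shift.

After assembling e^{tJ} and conjugating by P, we get:

e^{tB} =
  [t + 1, t]
  [-t, 1 - t]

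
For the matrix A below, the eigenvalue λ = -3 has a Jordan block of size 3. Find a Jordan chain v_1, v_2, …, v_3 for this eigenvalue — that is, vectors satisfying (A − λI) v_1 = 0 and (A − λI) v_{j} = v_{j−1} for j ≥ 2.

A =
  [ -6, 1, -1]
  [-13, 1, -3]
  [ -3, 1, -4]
A Jordan chain for λ = -3 of length 3:
v_1 = (-1, -4, -1)ᵀ
v_2 = (-3, -13, -3)ᵀ
v_3 = (1, 0, 0)ᵀ

Let N = A − (-3)·I. We want v_3 with N^3 v_3 = 0 but N^2 v_3 ≠ 0; then v_{j-1} := N · v_j for j = 3, …, 2.

Pick v_3 = (1, 0, 0)ᵀ.
Then v_2 = N · v_3 = (-3, -13, -3)ᵀ.
Then v_1 = N · v_2 = (-1, -4, -1)ᵀ.

Sanity check: (A − (-3)·I) v_1 = (0, 0, 0)ᵀ = 0. ✓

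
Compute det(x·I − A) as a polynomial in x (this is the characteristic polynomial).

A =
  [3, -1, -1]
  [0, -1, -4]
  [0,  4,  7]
x^3 - 9*x^2 + 27*x - 27

Expanding det(x·I − A) (e.g. by cofactor expansion or by noting that A is similar to its Jordan form J, which has the same characteristic polynomial as A) gives
  χ_A(x) = x^3 - 9*x^2 + 27*x - 27
which factors as (x - 3)^3. The eigenvalues (with algebraic multiplicities) are λ = 3 with multiplicity 3.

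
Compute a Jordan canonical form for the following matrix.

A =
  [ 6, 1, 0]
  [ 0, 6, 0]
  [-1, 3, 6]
J_3(6)

The characteristic polynomial is
  det(x·I − A) = x^3 - 18*x^2 + 108*x - 216 = (x - 6)^3

Eigenvalues and multiplicities (the geometric multiplicity of λ is n − rank(A − λI), which equals the number of Jordan blocks for λ):
  λ = 6: algebraic multiplicity = 3, geometric multiplicity = 1

Determining the block sizes for each eigenvalue:
  λ = 6: one block (gm = 1), so the single block has size am = 3 → block sizes [3]

Assembling the blocks gives a Jordan form
J =
  [6, 1, 0]
  [0, 6, 1]
  [0, 0, 6]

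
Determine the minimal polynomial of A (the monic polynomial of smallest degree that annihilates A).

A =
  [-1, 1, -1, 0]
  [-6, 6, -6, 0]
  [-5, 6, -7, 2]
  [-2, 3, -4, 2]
x^3

The characteristic polynomial is χ_A(x) = x^4, so the eigenvalues are known. The minimal polynomial is
  m_A(x) = Π_λ (x − λ)^{k_λ}
where k_λ is the size of the *largest* Jordan block for λ (equivalently, the smallest k with (A − λI)^k v = 0 for every generalised eigenvector v of λ).

  λ = 0: largest Jordan block has size 3, contributing (x − 0)^3

So m_A(x) = x^3 = x^3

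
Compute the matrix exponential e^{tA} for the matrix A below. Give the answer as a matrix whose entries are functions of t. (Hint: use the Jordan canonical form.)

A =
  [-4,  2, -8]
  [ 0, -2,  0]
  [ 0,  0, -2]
e^{tA} =
  [exp(-4*t), exp(-2*t) - exp(-4*t), -4*exp(-2*t) + 4*exp(-4*t)]
  [0, exp(-2*t), 0]
  [0, 0, exp(-2*t)]

Strategy: write A = P · J · P⁻¹ where J is a Jordan canonical form, so e^{tA} = P · e^{tJ} · P⁻¹, and e^{tJ} can be computed block-by-block.

A has Jordan form
J =
  [-4,  0,  0]
  [ 0, -2,  0]
  [ 0,  0, -2]
(up to reordering of blocks).

Per-block formulas:
  For a 1×1 block at λ = -2: exp(t · [-2]) = [e^(-2t)].
  For a 1×1 block at λ = -4: exp(t · [-4]) = [e^(-4t)].

After assembling e^{tJ} and conjugating by P, we get:

e^{tA} =
  [exp(-4*t), exp(-2*t) - exp(-4*t), -4*exp(-2*t) + 4*exp(-4*t)]
  [0, exp(-2*t), 0]
  [0, 0, exp(-2*t)]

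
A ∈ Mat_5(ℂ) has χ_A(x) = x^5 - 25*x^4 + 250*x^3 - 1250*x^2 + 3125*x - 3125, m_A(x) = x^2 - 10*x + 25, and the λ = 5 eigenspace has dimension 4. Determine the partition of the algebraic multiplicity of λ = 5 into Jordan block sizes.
Block sizes for λ = 5: [2, 1, 1, 1]

Step 1 — from the characteristic polynomial, algebraic multiplicity of λ = 5 is 5. From dim ker(A − (5)·I) = 4, there are exactly 4 Jordan blocks for λ = 5.
Step 2 — from the minimal polynomial, the factor (x − 5)^2 tells us the largest block for λ = 5 has size 2.
Step 3 — with total size 5, 4 blocks, and largest block 2, the block sizes (in nonincreasing order) are [2, 1, 1, 1].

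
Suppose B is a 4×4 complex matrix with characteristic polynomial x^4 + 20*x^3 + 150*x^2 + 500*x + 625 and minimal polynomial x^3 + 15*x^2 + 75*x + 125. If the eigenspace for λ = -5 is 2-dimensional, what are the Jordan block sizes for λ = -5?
Block sizes for λ = -5: [3, 1]

Step 1 — from the characteristic polynomial, algebraic multiplicity of λ = -5 is 4. From dim ker(B − (-5)·I) = 2, there are exactly 2 Jordan blocks for λ = -5.
Step 2 — from the minimal polynomial, the factor (x + 5)^3 tells us the largest block for λ = -5 has size 3.
Step 3 — with total size 4, 2 blocks, and largest block 3, the block sizes (in nonincreasing order) are [3, 1].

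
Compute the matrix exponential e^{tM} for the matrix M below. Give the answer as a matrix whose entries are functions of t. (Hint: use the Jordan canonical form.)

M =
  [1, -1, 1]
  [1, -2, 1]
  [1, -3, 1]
e^{tM} =
  [t^2/2 + t + 1, -t^2 - t, t^2/2 + t]
  [t, 1 - 2*t, t]
  [-t^2/2 + t, t^2 - 3*t, -t^2/2 + t + 1]

Strategy: write M = P · J · P⁻¹ where J is a Jordan canonical form, so e^{tM} = P · e^{tJ} · P⁻¹, and e^{tJ} can be computed block-by-block.

M has Jordan form
J =
  [0, 1, 0]
  [0, 0, 1]
  [0, 0, 0]
(up to reordering of blocks).

Per-block formulas:
  For a 3×3 Jordan block J_3(0): exp(t · J_3(0)) = e^(0t)·(I + t·N + (t^2/2)·N^2), where N is the 3×3 nilpotent shift.

After assembling e^{tJ} and conjugating by P, we get:

e^{tM} =
  [t^2/2 + t + 1, -t^2 - t, t^2/2 + t]
  [t, 1 - 2*t, t]
  [-t^2/2 + t, t^2 - 3*t, -t^2/2 + t + 1]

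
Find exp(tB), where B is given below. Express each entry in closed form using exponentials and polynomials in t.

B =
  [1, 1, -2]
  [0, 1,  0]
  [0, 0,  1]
e^{tB} =
  [exp(t), t*exp(t), -2*t*exp(t)]
  [0, exp(t), 0]
  [0, 0, exp(t)]

Strategy: write B = P · J · P⁻¹ where J is a Jordan canonical form, so e^{tB} = P · e^{tJ} · P⁻¹, and e^{tJ} can be computed block-by-block.

B has Jordan form
J =
  [1, 1, 0]
  [0, 1, 0]
  [0, 0, 1]
(up to reordering of blocks).

Per-block formulas:
  For a 2×2 Jordan block J_2(1): exp(t · J_2(1)) = e^(1t)·(I + t·N), where N is the 2×2 nilpotent shift.
  For a 1×1 block at λ = 1: exp(t · [1]) = [e^(1t)].

After assembling e^{tJ} and conjugating by P, we get:

e^{tB} =
  [exp(t), t*exp(t), -2*t*exp(t)]
  [0, exp(t), 0]
  [0, 0, exp(t)]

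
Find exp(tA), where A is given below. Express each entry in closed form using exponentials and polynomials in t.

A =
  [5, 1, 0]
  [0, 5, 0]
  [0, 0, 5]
e^{tA} =
  [exp(5*t), t*exp(5*t), 0]
  [0, exp(5*t), 0]
  [0, 0, exp(5*t)]

Strategy: write A = P · J · P⁻¹ where J is a Jordan canonical form, so e^{tA} = P · e^{tJ} · P⁻¹, and e^{tJ} can be computed block-by-block.

A has Jordan form
J =
  [5, 1, 0]
  [0, 5, 0]
  [0, 0, 5]
(up to reordering of blocks).

Per-block formulas:
  For a 1×1 block at λ = 5: exp(t · [5]) = [e^(5t)].
  For a 2×2 Jordan block J_2(5): exp(t · J_2(5)) = e^(5t)·(I + t·N), where N is the 2×2 nilpotent shift.

After assembling e^{tJ} and conjugating by P, we get:

e^{tA} =
  [exp(5*t), t*exp(5*t), 0]
  [0, exp(5*t), 0]
  [0, 0, exp(5*t)]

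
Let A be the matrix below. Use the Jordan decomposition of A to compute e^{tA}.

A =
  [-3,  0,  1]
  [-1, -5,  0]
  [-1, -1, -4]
e^{tA} =
  [t*exp(-4*t) + exp(-4*t), -t^2*exp(-4*t)/2, t^2*exp(-4*t)/2 + t*exp(-4*t)]
  [-t*exp(-4*t), t^2*exp(-4*t)/2 - t*exp(-4*t) + exp(-4*t), -t^2*exp(-4*t)/2]
  [-t*exp(-4*t), t^2*exp(-4*t)/2 - t*exp(-4*t), -t^2*exp(-4*t)/2 + exp(-4*t)]

Strategy: write A = P · J · P⁻¹ where J is a Jordan canonical form, so e^{tA} = P · e^{tJ} · P⁻¹, and e^{tJ} can be computed block-by-block.

A has Jordan form
J =
  [-4,  1,  0]
  [ 0, -4,  1]
  [ 0,  0, -4]
(up to reordering of blocks).

Per-block formulas:
  For a 3×3 Jordan block J_3(-4): exp(t · J_3(-4)) = e^(-4t)·(I + t·N + (t^2/2)·N^2), where N is the 3×3 nilpotent shift.

After assembling e^{tJ} and conjugating by P, we get:

e^{tA} =
  [t*exp(-4*t) + exp(-4*t), -t^2*exp(-4*t)/2, t^2*exp(-4*t)/2 + t*exp(-4*t)]
  [-t*exp(-4*t), t^2*exp(-4*t)/2 - t*exp(-4*t) + exp(-4*t), -t^2*exp(-4*t)/2]
  [-t*exp(-4*t), t^2*exp(-4*t)/2 - t*exp(-4*t), -t^2*exp(-4*t)/2 + exp(-4*t)]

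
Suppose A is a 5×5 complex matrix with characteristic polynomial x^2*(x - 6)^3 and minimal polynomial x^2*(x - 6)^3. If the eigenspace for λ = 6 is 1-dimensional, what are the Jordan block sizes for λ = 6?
Block sizes for λ = 6: [3]

Step 1 — from the characteristic polynomial, algebraic multiplicity of λ = 6 is 3. From dim ker(A − (6)·I) = 1, there are exactly 1 Jordan blocks for λ = 6.
Step 2 — from the minimal polynomial, the factor (x − 6)^3 tells us the largest block for λ = 6 has size 3.
Step 3 — with total size 3, 1 blocks, and largest block 3, the block sizes (in nonincreasing order) are [3].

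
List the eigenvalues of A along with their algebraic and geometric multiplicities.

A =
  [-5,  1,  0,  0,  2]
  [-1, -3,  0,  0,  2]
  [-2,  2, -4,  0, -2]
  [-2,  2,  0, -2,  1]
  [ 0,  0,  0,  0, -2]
λ = -4: alg = 3, geom = 2; λ = -2: alg = 2, geom = 1

Step 1 — factor the characteristic polynomial to read off the algebraic multiplicities:
  χ_A(x) = (x + 2)^2*(x + 4)^3

Step 2 — compute geometric multiplicities via the rank-nullity identity g(λ) = n − rank(A − λI):
  rank(A − (-4)·I) = 3, so dim ker(A − (-4)·I) = n − 3 = 2
  rank(A − (-2)·I) = 4, so dim ker(A − (-2)·I) = n − 4 = 1

Summary:
  λ = -4: algebraic multiplicity = 3, geometric multiplicity = 2
  λ = -2: algebraic multiplicity = 2, geometric multiplicity = 1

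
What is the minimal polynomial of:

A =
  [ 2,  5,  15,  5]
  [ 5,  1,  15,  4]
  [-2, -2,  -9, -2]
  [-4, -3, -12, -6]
x^3 + 9*x^2 + 27*x + 27

The characteristic polynomial is χ_A(x) = (x + 3)^4, so the eigenvalues are known. The minimal polynomial is
  m_A(x) = Π_λ (x − λ)^{k_λ}
where k_λ is the size of the *largest* Jordan block for λ (equivalently, the smallest k with (A − λI)^k v = 0 for every generalised eigenvector v of λ).

  λ = -3: largest Jordan block has size 3, contributing (x + 3)^3

So m_A(x) = (x + 3)^3 = x^3 + 9*x^2 + 27*x + 27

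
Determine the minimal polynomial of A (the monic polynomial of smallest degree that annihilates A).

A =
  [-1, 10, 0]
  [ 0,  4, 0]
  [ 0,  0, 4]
x^2 - 3*x - 4

The characteristic polynomial is χ_A(x) = (x - 4)^2*(x + 1), so the eigenvalues are known. The minimal polynomial is
  m_A(x) = Π_λ (x − λ)^{k_λ}
where k_λ is the size of the *largest* Jordan block for λ (equivalently, the smallest k with (A − λI)^k v = 0 for every generalised eigenvector v of λ).

  λ = -1: largest Jordan block has size 1, contributing (x + 1)
  λ = 4: largest Jordan block has size 1, contributing (x − 4)

So m_A(x) = (x - 4)*(x + 1) = x^2 - 3*x - 4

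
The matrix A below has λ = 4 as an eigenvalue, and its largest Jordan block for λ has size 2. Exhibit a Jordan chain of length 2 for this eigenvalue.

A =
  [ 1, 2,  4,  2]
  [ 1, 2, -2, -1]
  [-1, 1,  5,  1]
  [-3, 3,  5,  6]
A Jordan chain for λ = 4 of length 2:
v_1 = (-4, 2, -2, -4)ᵀ
v_2 = (2, -1, 1, 0)ᵀ

Let N = A − (4)·I. We want v_2 with N^2 v_2 = 0 but N^1 v_2 ≠ 0; then v_{j-1} := N · v_j for j = 2, …, 2.

Pick v_2 = (2, -1, 1, 0)ᵀ.
Then v_1 = N · v_2 = (-4, 2, -2, -4)ᵀ.

Sanity check: (A − (4)·I) v_1 = (0, 0, 0, 0)ᵀ = 0. ✓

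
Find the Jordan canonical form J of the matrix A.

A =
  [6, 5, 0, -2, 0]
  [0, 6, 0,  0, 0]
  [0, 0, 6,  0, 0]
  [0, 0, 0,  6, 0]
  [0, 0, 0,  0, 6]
J_2(6) ⊕ J_1(6) ⊕ J_1(6) ⊕ J_1(6)

The characteristic polynomial is
  det(x·I − A) = x^5 - 30*x^4 + 360*x^3 - 2160*x^2 + 6480*x - 7776 = (x - 6)^5

Eigenvalues and multiplicities (the geometric multiplicity of λ is n − rank(A − λI), which equals the number of Jordan blocks for λ):
  λ = 6: algebraic multiplicity = 5, geometric multiplicity = 4

Determining the block sizes for each eigenvalue:
  λ = 6: 4 blocks summing to 5 forces exactly one block of size 2 and the rest size 1 → block sizes [2, 1, 1, 1]

Assembling the blocks gives a Jordan form
J =
  [6, 1, 0, 0, 0]
  [0, 6, 0, 0, 0]
  [0, 0, 6, 0, 0]
  [0, 0, 0, 6, 0]
  [0, 0, 0, 0, 6]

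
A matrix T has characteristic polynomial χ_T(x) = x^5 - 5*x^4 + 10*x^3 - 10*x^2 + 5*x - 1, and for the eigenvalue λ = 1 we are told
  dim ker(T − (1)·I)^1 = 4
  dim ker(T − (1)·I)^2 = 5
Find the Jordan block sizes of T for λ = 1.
Block sizes for λ = 1: [2, 1, 1, 1]

From the dimensions of kernels of powers, the number of Jordan blocks of size at least j is d_j − d_{j−1} where d_j = dim ker(N^j) (with d_0 = 0). Computing the differences gives [4, 1].
The number of blocks of size exactly k is (#blocks of size ≥ k) − (#blocks of size ≥ k + 1), so the partition is: 3 block(s) of size 1, 1 block(s) of size 2.
In nonincreasing order the block sizes are [2, 1, 1, 1].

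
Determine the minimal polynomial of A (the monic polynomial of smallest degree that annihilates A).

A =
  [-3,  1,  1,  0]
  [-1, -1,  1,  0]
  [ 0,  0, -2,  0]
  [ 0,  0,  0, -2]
x^2 + 4*x + 4

The characteristic polynomial is χ_A(x) = (x + 2)^4, so the eigenvalues are known. The minimal polynomial is
  m_A(x) = Π_λ (x − λ)^{k_λ}
where k_λ is the size of the *largest* Jordan block for λ (equivalently, the smallest k with (A − λI)^k v = 0 for every generalised eigenvector v of λ).

  λ = -2: largest Jordan block has size 2, contributing (x + 2)^2

So m_A(x) = (x + 2)^2 = x^2 + 4*x + 4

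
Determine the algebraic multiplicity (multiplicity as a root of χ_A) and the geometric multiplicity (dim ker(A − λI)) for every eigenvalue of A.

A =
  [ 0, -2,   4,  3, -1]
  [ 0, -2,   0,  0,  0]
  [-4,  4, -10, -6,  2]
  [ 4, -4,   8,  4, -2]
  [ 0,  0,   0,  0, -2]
λ = -2: alg = 5, geom = 4

Step 1 — factor the characteristic polynomial to read off the algebraic multiplicities:
  χ_A(x) = (x + 2)^5

Step 2 — compute geometric multiplicities via the rank-nullity identity g(λ) = n − rank(A − λI):
  rank(A − (-2)·I) = 1, so dim ker(A − (-2)·I) = n − 1 = 4

Summary:
  λ = -2: algebraic multiplicity = 5, geometric multiplicity = 4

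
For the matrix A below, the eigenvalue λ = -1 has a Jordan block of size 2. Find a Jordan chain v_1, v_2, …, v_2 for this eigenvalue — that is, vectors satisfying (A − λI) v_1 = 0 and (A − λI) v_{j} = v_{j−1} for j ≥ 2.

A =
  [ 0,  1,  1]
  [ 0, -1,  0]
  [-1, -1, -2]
A Jordan chain for λ = -1 of length 2:
v_1 = (1, 0, -1)ᵀ
v_2 = (1, 0, 0)ᵀ

Let N = A − (-1)·I. We want v_2 with N^2 v_2 = 0 but N^1 v_2 ≠ 0; then v_{j-1} := N · v_j for j = 2, …, 2.

Pick v_2 = (1, 0, 0)ᵀ.
Then v_1 = N · v_2 = (1, 0, -1)ᵀ.

Sanity check: (A − (-1)·I) v_1 = (0, 0, 0)ᵀ = 0. ✓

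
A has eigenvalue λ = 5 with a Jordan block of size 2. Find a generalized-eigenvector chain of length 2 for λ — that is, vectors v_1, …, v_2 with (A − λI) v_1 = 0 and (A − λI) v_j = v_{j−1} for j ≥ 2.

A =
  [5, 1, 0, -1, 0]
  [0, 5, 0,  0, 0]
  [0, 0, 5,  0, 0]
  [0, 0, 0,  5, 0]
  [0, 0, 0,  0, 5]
A Jordan chain for λ = 5 of length 2:
v_1 = (1, 0, 0, 0, 0)ᵀ
v_2 = (0, 1, 0, 0, 0)ᵀ

Let N = A − (5)·I. We want v_2 with N^2 v_2 = 0 but N^1 v_2 ≠ 0; then v_{j-1} := N · v_j for j = 2, …, 2.

Pick v_2 = (0, 1, 0, 0, 0)ᵀ.
Then v_1 = N · v_2 = (1, 0, 0, 0, 0)ᵀ.

Sanity check: (A − (5)·I) v_1 = (0, 0, 0, 0, 0)ᵀ = 0. ✓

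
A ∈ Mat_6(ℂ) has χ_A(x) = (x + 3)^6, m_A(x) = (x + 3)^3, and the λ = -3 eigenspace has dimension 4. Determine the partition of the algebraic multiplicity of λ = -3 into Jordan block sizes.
Block sizes for λ = -3: [3, 1, 1, 1]

Step 1 — from the characteristic polynomial, algebraic multiplicity of λ = -3 is 6. From dim ker(A − (-3)·I) = 4, there are exactly 4 Jordan blocks for λ = -3.
Step 2 — from the minimal polynomial, the factor (x + 3)^3 tells us the largest block for λ = -3 has size 3.
Step 3 — with total size 6, 4 blocks, and largest block 3, the block sizes (in nonincreasing order) are [3, 1, 1, 1].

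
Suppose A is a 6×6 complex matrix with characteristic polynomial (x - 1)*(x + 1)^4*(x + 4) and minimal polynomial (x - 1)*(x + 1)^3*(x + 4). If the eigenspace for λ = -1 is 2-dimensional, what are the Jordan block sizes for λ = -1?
Block sizes for λ = -1: [3, 1]

Step 1 — from the characteristic polynomial, algebraic multiplicity of λ = -1 is 4. From dim ker(A − (-1)·I) = 2, there are exactly 2 Jordan blocks for λ = -1.
Step 2 — from the minimal polynomial, the factor (x + 1)^3 tells us the largest block for λ = -1 has size 3.
Step 3 — with total size 4, 2 blocks, and largest block 3, the block sizes (in nonincreasing order) are [3, 1].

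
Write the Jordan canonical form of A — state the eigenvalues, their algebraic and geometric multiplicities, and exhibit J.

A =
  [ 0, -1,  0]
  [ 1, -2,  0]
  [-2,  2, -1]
J_2(-1) ⊕ J_1(-1)

The characteristic polynomial is
  det(x·I − A) = x^3 + 3*x^2 + 3*x + 1 = (x + 1)^3

Eigenvalues and multiplicities (the geometric multiplicity of λ is n − rank(A − λI), which equals the number of Jordan blocks for λ):
  λ = -1: algebraic multiplicity = 3, geometric multiplicity = 2

Determining the block sizes for each eigenvalue:
  λ = -1: 2 blocks summing to 3 forces exactly one block of size 2 and the rest size 1 → block sizes [2, 1]

Assembling the blocks gives a Jordan form
J =
  [-1,  1,  0]
  [ 0, -1,  0]
  [ 0,  0, -1]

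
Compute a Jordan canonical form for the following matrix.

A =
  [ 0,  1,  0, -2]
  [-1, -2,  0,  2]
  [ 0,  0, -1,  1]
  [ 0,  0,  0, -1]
J_2(-1) ⊕ J_2(-1)

The characteristic polynomial is
  det(x·I − A) = x^4 + 4*x^3 + 6*x^2 + 4*x + 1 = (x + 1)^4

Eigenvalues and multiplicities (the geometric multiplicity of λ is n − rank(A − λI), which equals the number of Jordan blocks for λ):
  λ = -1: algebraic multiplicity = 4, geometric multiplicity = 2

Determining the block sizes for each eigenvalue:
  λ = -1: with am = 4 and gm = 2, the partition is not yet determined (e.g. several partitions of 4 into 2 parts exist). Let N = A − (-1)·I. Computing rank(N^1) = 2, rank(N^2) = 0; the number of blocks of size ≥ j is rank(N^{j−1}) − rank(N^j), giving [2, 2]. So we have 2 block(s) of size 2 → block sizes [2, 2]

Assembling the blocks gives a Jordan form
J =
  [-1,  1,  0,  0]
  [ 0, -1,  0,  0]
  [ 0,  0, -1,  1]
  [ 0,  0,  0, -1]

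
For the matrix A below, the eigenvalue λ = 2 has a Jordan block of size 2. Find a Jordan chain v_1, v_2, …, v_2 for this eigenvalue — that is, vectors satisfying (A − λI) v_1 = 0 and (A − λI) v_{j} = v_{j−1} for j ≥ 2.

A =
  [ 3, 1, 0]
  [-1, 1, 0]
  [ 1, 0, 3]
A Jordan chain for λ = 2 of length 2:
v_1 = (-1, 1, 1)ᵀ
v_2 = (1, -2, 0)ᵀ

Let N = A − (2)·I. We want v_2 with N^2 v_2 = 0 but N^1 v_2 ≠ 0; then v_{j-1} := N · v_j for j = 2, …, 2.

Pick v_2 = (1, -2, 0)ᵀ.
Then v_1 = N · v_2 = (-1, 1, 1)ᵀ.

Sanity check: (A − (2)·I) v_1 = (0, 0, 0)ᵀ = 0. ✓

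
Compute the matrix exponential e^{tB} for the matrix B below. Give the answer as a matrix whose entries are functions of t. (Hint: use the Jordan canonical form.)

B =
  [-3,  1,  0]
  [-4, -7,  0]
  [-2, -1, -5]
e^{tB} =
  [2*t*exp(-5*t) + exp(-5*t), t*exp(-5*t), 0]
  [-4*t*exp(-5*t), -2*t*exp(-5*t) + exp(-5*t), 0]
  [-2*t*exp(-5*t), -t*exp(-5*t), exp(-5*t)]

Strategy: write B = P · J · P⁻¹ where J is a Jordan canonical form, so e^{tB} = P · e^{tJ} · P⁻¹, and e^{tJ} can be computed block-by-block.

B has Jordan form
J =
  [-5,  1,  0]
  [ 0, -5,  0]
  [ 0,  0, -5]
(up to reordering of blocks).

Per-block formulas:
  For a 1×1 block at λ = -5: exp(t · [-5]) = [e^(-5t)].
  For a 2×2 Jordan block J_2(-5): exp(t · J_2(-5)) = e^(-5t)·(I + t·N), where N is the 2×2 nilpotent shift.

After assembling e^{tJ} and conjugating by P, we get:

e^{tB} =
  [2*t*exp(-5*t) + exp(-5*t), t*exp(-5*t), 0]
  [-4*t*exp(-5*t), -2*t*exp(-5*t) + exp(-5*t), 0]
  [-2*t*exp(-5*t), -t*exp(-5*t), exp(-5*t)]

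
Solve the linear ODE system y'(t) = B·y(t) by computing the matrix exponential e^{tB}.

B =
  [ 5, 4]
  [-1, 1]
e^{tB} =
  [2*t*exp(3*t) + exp(3*t), 4*t*exp(3*t)]
  [-t*exp(3*t), -2*t*exp(3*t) + exp(3*t)]

Strategy: write B = P · J · P⁻¹ where J is a Jordan canonical form, so e^{tB} = P · e^{tJ} · P⁻¹, and e^{tJ} can be computed block-by-block.

B has Jordan form
J =
  [3, 1]
  [0, 3]
(up to reordering of blocks).

Per-block formulas:
  For a 2×2 Jordan block J_2(3): exp(t · J_2(3)) = e^(3t)·(I + t·N), where N is the 2×2 nilpotent shift.

After assembling e^{tJ} and conjugating by P, we get:

e^{tB} =
  [2*t*exp(3*t) + exp(3*t), 4*t*exp(3*t)]
  [-t*exp(3*t), -2*t*exp(3*t) + exp(3*t)]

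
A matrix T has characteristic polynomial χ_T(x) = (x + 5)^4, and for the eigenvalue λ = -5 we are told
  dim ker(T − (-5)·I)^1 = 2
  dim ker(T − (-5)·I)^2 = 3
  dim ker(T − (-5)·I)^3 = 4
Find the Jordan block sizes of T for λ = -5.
Block sizes for λ = -5: [3, 1]

From the dimensions of kernels of powers, the number of Jordan blocks of size at least j is d_j − d_{j−1} where d_j = dim ker(N^j) (with d_0 = 0). Computing the differences gives [2, 1, 1].
The number of blocks of size exactly k is (#blocks of size ≥ k) − (#blocks of size ≥ k + 1), so the partition is: 1 block(s) of size 1, 1 block(s) of size 3.
In nonincreasing order the block sizes are [3, 1].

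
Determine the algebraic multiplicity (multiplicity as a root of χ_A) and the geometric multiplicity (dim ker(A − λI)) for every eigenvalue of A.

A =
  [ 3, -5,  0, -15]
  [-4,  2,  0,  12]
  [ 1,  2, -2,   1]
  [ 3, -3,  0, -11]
λ = -2: alg = 4, geom = 2

Step 1 — factor the characteristic polynomial to read off the algebraic multiplicities:
  χ_A(x) = (x + 2)^4

Step 2 — compute geometric multiplicities via the rank-nullity identity g(λ) = n − rank(A − λI):
  rank(A − (-2)·I) = 2, so dim ker(A − (-2)·I) = n − 2 = 2

Summary:
  λ = -2: algebraic multiplicity = 4, geometric multiplicity = 2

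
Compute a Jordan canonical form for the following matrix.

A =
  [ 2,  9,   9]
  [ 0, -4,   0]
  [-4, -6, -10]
J_2(-4) ⊕ J_1(-4)

The characteristic polynomial is
  det(x·I − A) = x^3 + 12*x^2 + 48*x + 64 = (x + 4)^3

Eigenvalues and multiplicities (the geometric multiplicity of λ is n − rank(A − λI), which equals the number of Jordan blocks for λ):
  λ = -4: algebraic multiplicity = 3, geometric multiplicity = 2

Determining the block sizes for each eigenvalue:
  λ = -4: 2 blocks summing to 3 forces exactly one block of size 2 and the rest size 1 → block sizes [2, 1]

Assembling the blocks gives a Jordan form
J =
  [-4,  1,  0]
  [ 0, -4,  0]
  [ 0,  0, -4]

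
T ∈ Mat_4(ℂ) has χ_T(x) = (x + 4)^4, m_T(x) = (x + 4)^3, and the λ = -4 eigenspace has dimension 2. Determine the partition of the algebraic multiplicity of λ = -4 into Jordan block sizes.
Block sizes for λ = -4: [3, 1]

Step 1 — from the characteristic polynomial, algebraic multiplicity of λ = -4 is 4. From dim ker(T − (-4)·I) = 2, there are exactly 2 Jordan blocks for λ = -4.
Step 2 — from the minimal polynomial, the factor (x + 4)^3 tells us the largest block for λ = -4 has size 3.
Step 3 — with total size 4, 2 blocks, and largest block 3, the block sizes (in nonincreasing order) are [3, 1].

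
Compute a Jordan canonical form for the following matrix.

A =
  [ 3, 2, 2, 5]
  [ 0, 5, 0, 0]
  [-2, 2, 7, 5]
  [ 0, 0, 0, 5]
J_2(5) ⊕ J_1(5) ⊕ J_1(5)

The characteristic polynomial is
  det(x·I − A) = x^4 - 20*x^3 + 150*x^2 - 500*x + 625 = (x - 5)^4

Eigenvalues and multiplicities (the geometric multiplicity of λ is n − rank(A − λI), which equals the number of Jordan blocks for λ):
  λ = 5: algebraic multiplicity = 4, geometric multiplicity = 3

Determining the block sizes for each eigenvalue:
  λ = 5: 3 blocks summing to 4 forces exactly one block of size 2 and the rest size 1 → block sizes [2, 1, 1]

Assembling the blocks gives a Jordan form
J =
  [5, 1, 0, 0]
  [0, 5, 0, 0]
  [0, 0, 5, 0]
  [0, 0, 0, 5]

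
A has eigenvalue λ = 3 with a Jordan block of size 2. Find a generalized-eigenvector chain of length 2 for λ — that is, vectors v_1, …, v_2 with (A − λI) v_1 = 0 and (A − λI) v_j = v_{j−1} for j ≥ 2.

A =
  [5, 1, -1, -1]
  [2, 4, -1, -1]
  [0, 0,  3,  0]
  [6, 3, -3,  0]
A Jordan chain for λ = 3 of length 2:
v_1 = (2, 2, 0, 6)ᵀ
v_2 = (1, 0, 0, 0)ᵀ

Let N = A − (3)·I. We want v_2 with N^2 v_2 = 0 but N^1 v_2 ≠ 0; then v_{j-1} := N · v_j for j = 2, …, 2.

Pick v_2 = (1, 0, 0, 0)ᵀ.
Then v_1 = N · v_2 = (2, 2, 0, 6)ᵀ.

Sanity check: (A − (3)·I) v_1 = (0, 0, 0, 0)ᵀ = 0. ✓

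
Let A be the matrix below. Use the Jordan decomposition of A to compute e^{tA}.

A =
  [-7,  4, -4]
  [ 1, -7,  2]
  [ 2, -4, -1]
e^{tA} =
  [-2*t*exp(-5*t) + exp(-5*t), 4*t*exp(-5*t), -4*t*exp(-5*t)]
  [t*exp(-5*t), -2*t*exp(-5*t) + exp(-5*t), 2*t*exp(-5*t)]
  [2*t*exp(-5*t), -4*t*exp(-5*t), 4*t*exp(-5*t) + exp(-5*t)]

Strategy: write A = P · J · P⁻¹ where J is a Jordan canonical form, so e^{tA} = P · e^{tJ} · P⁻¹, and e^{tJ} can be computed block-by-block.

A has Jordan form
J =
  [-5,  1,  0]
  [ 0, -5,  0]
  [ 0,  0, -5]
(up to reordering of blocks).

Per-block formulas:
  For a 1×1 block at λ = -5: exp(t · [-5]) = [e^(-5t)].
  For a 2×2 Jordan block J_2(-5): exp(t · J_2(-5)) = e^(-5t)·(I + t·N), where N is the 2×2 nilpotent shift.

After assembling e^{tJ} and conjugating by P, we get:

e^{tA} =
  [-2*t*exp(-5*t) + exp(-5*t), 4*t*exp(-5*t), -4*t*exp(-5*t)]
  [t*exp(-5*t), -2*t*exp(-5*t) + exp(-5*t), 2*t*exp(-5*t)]
  [2*t*exp(-5*t), -4*t*exp(-5*t), 4*t*exp(-5*t) + exp(-5*t)]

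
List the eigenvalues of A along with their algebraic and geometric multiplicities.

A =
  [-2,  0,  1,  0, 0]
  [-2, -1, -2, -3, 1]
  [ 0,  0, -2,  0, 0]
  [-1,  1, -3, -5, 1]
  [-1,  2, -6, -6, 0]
λ = -2: alg = 5, geom = 2

Step 1 — factor the characteristic polynomial to read off the algebraic multiplicities:
  χ_A(x) = (x + 2)^5

Step 2 — compute geometric multiplicities via the rank-nullity identity g(λ) = n − rank(A − λI):
  rank(A − (-2)·I) = 3, so dim ker(A − (-2)·I) = n − 3 = 2

Summary:
  λ = -2: algebraic multiplicity = 5, geometric multiplicity = 2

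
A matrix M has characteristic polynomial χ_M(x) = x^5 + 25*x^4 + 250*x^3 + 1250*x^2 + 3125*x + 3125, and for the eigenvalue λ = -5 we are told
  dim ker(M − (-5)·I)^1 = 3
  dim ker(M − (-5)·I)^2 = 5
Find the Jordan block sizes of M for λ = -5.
Block sizes for λ = -5: [2, 2, 1]

From the dimensions of kernels of powers, the number of Jordan blocks of size at least j is d_j − d_{j−1} where d_j = dim ker(N^j) (with d_0 = 0). Computing the differences gives [3, 2].
The number of blocks of size exactly k is (#blocks of size ≥ k) − (#blocks of size ≥ k + 1), so the partition is: 1 block(s) of size 1, 2 block(s) of size 2.
In nonincreasing order the block sizes are [2, 2, 1].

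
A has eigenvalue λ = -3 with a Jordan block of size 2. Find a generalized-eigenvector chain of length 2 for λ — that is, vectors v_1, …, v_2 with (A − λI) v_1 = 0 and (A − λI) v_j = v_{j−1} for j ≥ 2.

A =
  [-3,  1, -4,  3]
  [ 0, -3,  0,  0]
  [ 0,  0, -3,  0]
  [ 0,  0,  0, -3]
A Jordan chain for λ = -3 of length 2:
v_1 = (1, 0, 0, 0)ᵀ
v_2 = (0, 1, 0, 0)ᵀ

Let N = A − (-3)·I. We want v_2 with N^2 v_2 = 0 but N^1 v_2 ≠ 0; then v_{j-1} := N · v_j for j = 2, …, 2.

Pick v_2 = (0, 1, 0, 0)ᵀ.
Then v_1 = N · v_2 = (1, 0, 0, 0)ᵀ.

Sanity check: (A − (-3)·I) v_1 = (0, 0, 0, 0)ᵀ = 0. ✓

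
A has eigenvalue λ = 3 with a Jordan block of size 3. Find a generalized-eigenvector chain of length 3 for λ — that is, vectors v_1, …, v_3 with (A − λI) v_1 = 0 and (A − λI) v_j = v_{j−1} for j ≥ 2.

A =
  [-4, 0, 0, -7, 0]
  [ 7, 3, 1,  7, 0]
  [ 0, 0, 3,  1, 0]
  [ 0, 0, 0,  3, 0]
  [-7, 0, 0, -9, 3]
A Jordan chain for λ = 3 of length 3:
v_1 = (0, -1, 0, 0, 0)ᵀ
v_2 = (0, 0, -1, 0, 2)ᵀ
v_3 = (1, 0, 0, -1, 0)ᵀ

Let N = A − (3)·I. We want v_3 with N^3 v_3 = 0 but N^2 v_3 ≠ 0; then v_{j-1} := N · v_j for j = 3, …, 2.

Pick v_3 = (1, 0, 0, -1, 0)ᵀ.
Then v_2 = N · v_3 = (0, 0, -1, 0, 2)ᵀ.
Then v_1 = N · v_2 = (0, -1, 0, 0, 0)ᵀ.

Sanity check: (A − (3)·I) v_1 = (0, 0, 0, 0, 0)ᵀ = 0. ✓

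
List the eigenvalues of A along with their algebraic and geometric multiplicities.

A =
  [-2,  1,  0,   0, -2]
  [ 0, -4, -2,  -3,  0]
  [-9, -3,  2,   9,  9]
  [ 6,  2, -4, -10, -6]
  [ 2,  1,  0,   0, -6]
λ = -4: alg = 5, geom = 2

Step 1 — factor the characteristic polynomial to read off the algebraic multiplicities:
  χ_A(x) = (x + 4)^5

Step 2 — compute geometric multiplicities via the rank-nullity identity g(λ) = n − rank(A − λI):
  rank(A − (-4)·I) = 3, so dim ker(A − (-4)·I) = n − 3 = 2

Summary:
  λ = -4: algebraic multiplicity = 5, geometric multiplicity = 2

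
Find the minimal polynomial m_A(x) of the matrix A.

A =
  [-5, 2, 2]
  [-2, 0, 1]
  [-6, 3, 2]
x^2 + 2*x + 1

The characteristic polynomial is χ_A(x) = (x + 1)^3, so the eigenvalues are known. The minimal polynomial is
  m_A(x) = Π_λ (x − λ)^{k_λ}
where k_λ is the size of the *largest* Jordan block for λ (equivalently, the smallest k with (A − λI)^k v = 0 for every generalised eigenvector v of λ).

  λ = -1: largest Jordan block has size 2, contributing (x + 1)^2

So m_A(x) = (x + 1)^2 = x^2 + 2*x + 1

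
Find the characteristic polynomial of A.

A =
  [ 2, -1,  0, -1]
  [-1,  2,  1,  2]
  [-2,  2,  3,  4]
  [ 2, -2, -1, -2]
x^4 - 5*x^3 + 9*x^2 - 7*x + 2

Expanding det(x·I − A) (e.g. by cofactor expansion or by noting that A is similar to its Jordan form J, which has the same characteristic polynomial as A) gives
  χ_A(x) = x^4 - 5*x^3 + 9*x^2 - 7*x + 2
which factors as (x - 2)*(x - 1)^3. The eigenvalues (with algebraic multiplicities) are λ = 1 with multiplicity 3, λ = 2 with multiplicity 1.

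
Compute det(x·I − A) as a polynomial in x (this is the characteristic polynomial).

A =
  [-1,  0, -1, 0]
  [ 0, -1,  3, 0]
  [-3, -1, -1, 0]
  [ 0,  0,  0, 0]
x^4 + 3*x^3 + 3*x^2 + x

Expanding det(x·I − A) (e.g. by cofactor expansion or by noting that A is similar to its Jordan form J, which has the same characteristic polynomial as A) gives
  χ_A(x) = x^4 + 3*x^3 + 3*x^2 + x
which factors as x*(x + 1)^3. The eigenvalues (with algebraic multiplicities) are λ = -1 with multiplicity 3, λ = 0 with multiplicity 1.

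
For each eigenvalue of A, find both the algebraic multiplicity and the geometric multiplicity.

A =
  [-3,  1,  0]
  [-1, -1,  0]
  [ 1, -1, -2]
λ = -2: alg = 3, geom = 2

Step 1 — factor the characteristic polynomial to read off the algebraic multiplicities:
  χ_A(x) = (x + 2)^3

Step 2 — compute geometric multiplicities via the rank-nullity identity g(λ) = n − rank(A − λI):
  rank(A − (-2)·I) = 1, so dim ker(A − (-2)·I) = n − 1 = 2

Summary:
  λ = -2: algebraic multiplicity = 3, geometric multiplicity = 2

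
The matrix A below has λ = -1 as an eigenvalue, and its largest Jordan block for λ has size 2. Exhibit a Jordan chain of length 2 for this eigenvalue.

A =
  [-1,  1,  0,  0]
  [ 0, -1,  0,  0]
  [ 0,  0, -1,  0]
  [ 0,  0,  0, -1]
A Jordan chain for λ = -1 of length 2:
v_1 = (1, 0, 0, 0)ᵀ
v_2 = (0, 1, 0, 0)ᵀ

Let N = A − (-1)·I. We want v_2 with N^2 v_2 = 0 but N^1 v_2 ≠ 0; then v_{j-1} := N · v_j for j = 2, …, 2.

Pick v_2 = (0, 1, 0, 0)ᵀ.
Then v_1 = N · v_2 = (1, 0, 0, 0)ᵀ.

Sanity check: (A − (-1)·I) v_1 = (0, 0, 0, 0)ᵀ = 0. ✓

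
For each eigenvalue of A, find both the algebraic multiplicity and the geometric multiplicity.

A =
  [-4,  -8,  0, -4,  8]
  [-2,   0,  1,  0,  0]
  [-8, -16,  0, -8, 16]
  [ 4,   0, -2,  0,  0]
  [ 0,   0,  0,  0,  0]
λ = -4: alg = 1, geom = 1; λ = 0: alg = 4, geom = 3

Step 1 — factor the characteristic polynomial to read off the algebraic multiplicities:
  χ_A(x) = x^4*(x + 4)

Step 2 — compute geometric multiplicities via the rank-nullity identity g(λ) = n − rank(A − λI):
  rank(A − (-4)·I) = 4, so dim ker(A − (-4)·I) = n − 4 = 1
  rank(A − (0)·I) = 2, so dim ker(A − (0)·I) = n − 2 = 3

Summary:
  λ = -4: algebraic multiplicity = 1, geometric multiplicity = 1
  λ = 0: algebraic multiplicity = 4, geometric multiplicity = 3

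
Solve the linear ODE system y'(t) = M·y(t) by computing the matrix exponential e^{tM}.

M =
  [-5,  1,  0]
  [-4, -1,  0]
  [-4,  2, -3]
e^{tM} =
  [-2*t*exp(-3*t) + exp(-3*t), t*exp(-3*t), 0]
  [-4*t*exp(-3*t), 2*t*exp(-3*t) + exp(-3*t), 0]
  [-4*t*exp(-3*t), 2*t*exp(-3*t), exp(-3*t)]

Strategy: write M = P · J · P⁻¹ where J is a Jordan canonical form, so e^{tM} = P · e^{tJ} · P⁻¹, and e^{tJ} can be computed block-by-block.

M has Jordan form
J =
  [-3,  1,  0]
  [ 0, -3,  0]
  [ 0,  0, -3]
(up to reordering of blocks).

Per-block formulas:
  For a 1×1 block at λ = -3: exp(t · [-3]) = [e^(-3t)].
  For a 2×2 Jordan block J_2(-3): exp(t · J_2(-3)) = e^(-3t)·(I + t·N), where N is the 2×2 nilpotent shift.

After assembling e^{tJ} and conjugating by P, we get:

e^{tM} =
  [-2*t*exp(-3*t) + exp(-3*t), t*exp(-3*t), 0]
  [-4*t*exp(-3*t), 2*t*exp(-3*t) + exp(-3*t), 0]
  [-4*t*exp(-3*t), 2*t*exp(-3*t), exp(-3*t)]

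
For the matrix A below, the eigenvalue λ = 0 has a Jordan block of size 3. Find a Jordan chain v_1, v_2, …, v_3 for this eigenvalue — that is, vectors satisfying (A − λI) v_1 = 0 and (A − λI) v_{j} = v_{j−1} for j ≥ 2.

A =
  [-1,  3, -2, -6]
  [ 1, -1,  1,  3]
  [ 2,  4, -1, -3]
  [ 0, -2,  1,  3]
A Jordan chain for λ = 0 of length 3:
v_1 = (-2, 2, 4, 0)ᵀ
v_2 = (3, -1, 4, -2)ᵀ
v_3 = (0, 1, 0, 0)ᵀ

Let N = A − (0)·I. We want v_3 with N^3 v_3 = 0 but N^2 v_3 ≠ 0; then v_{j-1} := N · v_j for j = 3, …, 2.

Pick v_3 = (0, 1, 0, 0)ᵀ.
Then v_2 = N · v_3 = (3, -1, 4, -2)ᵀ.
Then v_1 = N · v_2 = (-2, 2, 4, 0)ᵀ.

Sanity check: (A − (0)·I) v_1 = (0, 0, 0, 0)ᵀ = 0. ✓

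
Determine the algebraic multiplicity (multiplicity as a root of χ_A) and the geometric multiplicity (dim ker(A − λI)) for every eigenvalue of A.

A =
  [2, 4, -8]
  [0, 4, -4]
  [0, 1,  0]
λ = 2: alg = 3, geom = 2

Step 1 — factor the characteristic polynomial to read off the algebraic multiplicities:
  χ_A(x) = (x - 2)^3

Step 2 — compute geometric multiplicities via the rank-nullity identity g(λ) = n − rank(A − λI):
  rank(A − (2)·I) = 1, so dim ker(A − (2)·I) = n − 1 = 2

Summary:
  λ = 2: algebraic multiplicity = 3, geometric multiplicity = 2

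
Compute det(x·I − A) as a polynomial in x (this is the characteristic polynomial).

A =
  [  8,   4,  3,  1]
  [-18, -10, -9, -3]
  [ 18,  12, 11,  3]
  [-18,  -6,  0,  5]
x^4 - 14*x^3 + 69*x^2 - 140*x + 100

Expanding det(x·I − A) (e.g. by cofactor expansion or by noting that A is similar to its Jordan form J, which has the same characteristic polynomial as A) gives
  χ_A(x) = x^4 - 14*x^3 + 69*x^2 - 140*x + 100
which factors as (x - 5)^2*(x - 2)^2. The eigenvalues (with algebraic multiplicities) are λ = 2 with multiplicity 2, λ = 5 with multiplicity 2.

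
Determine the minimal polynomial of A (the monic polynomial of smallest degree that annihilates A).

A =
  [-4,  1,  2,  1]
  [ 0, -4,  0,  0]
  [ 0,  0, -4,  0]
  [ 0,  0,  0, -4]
x^2 + 8*x + 16

The characteristic polynomial is χ_A(x) = (x + 4)^4, so the eigenvalues are known. The minimal polynomial is
  m_A(x) = Π_λ (x − λ)^{k_λ}
where k_λ is the size of the *largest* Jordan block for λ (equivalently, the smallest k with (A − λI)^k v = 0 for every generalised eigenvector v of λ).

  λ = -4: largest Jordan block has size 2, contributing (x + 4)^2

So m_A(x) = (x + 4)^2 = x^2 + 8*x + 16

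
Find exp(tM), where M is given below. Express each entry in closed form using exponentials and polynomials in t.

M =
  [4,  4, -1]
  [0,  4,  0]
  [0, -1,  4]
e^{tM} =
  [exp(4*t), t^2*exp(4*t)/2 + 4*t*exp(4*t), -t*exp(4*t)]
  [0, exp(4*t), 0]
  [0, -t*exp(4*t), exp(4*t)]

Strategy: write M = P · J · P⁻¹ where J is a Jordan canonical form, so e^{tM} = P · e^{tJ} · P⁻¹, and e^{tJ} can be computed block-by-block.

M has Jordan form
J =
  [4, 1, 0]
  [0, 4, 1]
  [0, 0, 4]
(up to reordering of blocks).

Per-block formulas:
  For a 3×3 Jordan block J_3(4): exp(t · J_3(4)) = e^(4t)·(I + t·N + (t^2/2)·N^2), where N is the 3×3 nilpotent shift.

After assembling e^{tJ} and conjugating by P, we get:

e^{tM} =
  [exp(4*t), t^2*exp(4*t)/2 + 4*t*exp(4*t), -t*exp(4*t)]
  [0, exp(4*t), 0]
  [0, -t*exp(4*t), exp(4*t)]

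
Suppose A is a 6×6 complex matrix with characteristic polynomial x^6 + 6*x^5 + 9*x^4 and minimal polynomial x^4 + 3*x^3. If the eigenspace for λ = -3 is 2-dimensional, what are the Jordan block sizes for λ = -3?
Block sizes for λ = -3: [1, 1]

Step 1 — from the characteristic polynomial, algebraic multiplicity of λ = -3 is 2. From dim ker(A − (-3)·I) = 2, there are exactly 2 Jordan blocks for λ = -3.
Step 2 — from the minimal polynomial, the factor (x + 3) tells us the largest block for λ = -3 has size 1.
Step 3 — with total size 2, 2 blocks, and largest block 1, the block sizes (in nonincreasing order) are [1, 1].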